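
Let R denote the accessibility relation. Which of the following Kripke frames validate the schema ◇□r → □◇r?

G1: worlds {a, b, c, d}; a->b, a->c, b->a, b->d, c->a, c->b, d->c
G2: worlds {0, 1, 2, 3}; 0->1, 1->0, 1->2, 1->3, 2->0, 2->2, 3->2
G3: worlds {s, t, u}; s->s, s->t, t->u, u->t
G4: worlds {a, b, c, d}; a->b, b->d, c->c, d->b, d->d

This is the axiom for convergence; its first-order frame correspondent is ∀x ∀y ∀z (Rxy ∧ Rxz → ∃w (Ryw ∧ Rzw)).
G1: fails — Rcb and Rca but b and a have no common successor.
G2: fails — R10 and R12 but 0 and 2 have no common successor.
G3: fails — Rss and Rst but s and t have no common successor.
G4: holds.

G4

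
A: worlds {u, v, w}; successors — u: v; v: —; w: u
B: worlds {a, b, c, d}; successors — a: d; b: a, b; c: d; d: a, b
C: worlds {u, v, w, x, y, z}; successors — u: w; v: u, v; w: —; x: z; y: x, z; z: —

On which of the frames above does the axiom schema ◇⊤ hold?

This is the axiom for seriality; its first-order frame correspondent is ∀x ∃y Rxy.
A: fails — world v has no successor.
B: condition met.
C: fails — world w has no successor.

B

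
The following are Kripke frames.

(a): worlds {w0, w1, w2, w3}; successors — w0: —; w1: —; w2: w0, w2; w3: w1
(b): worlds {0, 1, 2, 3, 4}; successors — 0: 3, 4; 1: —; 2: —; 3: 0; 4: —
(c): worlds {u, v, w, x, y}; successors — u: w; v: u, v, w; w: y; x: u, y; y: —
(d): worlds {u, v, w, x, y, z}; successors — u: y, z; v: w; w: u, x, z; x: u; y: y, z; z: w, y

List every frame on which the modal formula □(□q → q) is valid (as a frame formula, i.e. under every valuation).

none

This is the axiom for shift-reflexivity; its first-order frame correspondent is ∀x ∀y (Rxy → Ryy).
(a): fails — Rw3w1 but not Rw1w1.
(b): fails — R04 but not R44.
(c): fails — Ruw but not Rww.
(d): fails — Ruz but not Rzz.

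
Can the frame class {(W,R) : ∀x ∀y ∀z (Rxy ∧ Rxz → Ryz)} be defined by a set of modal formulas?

Yes — defined by ◇p → □◇p

Yes: it is the Euclidean property, defined by the 5 schema ◇p → □◇p.
Suppose ◇p→□◇p is valid. Take Rxy, Rxz and set V(p)={y}. Then ◇p at x, so □◇p at x, so ◇p at z, so some w with Rzw has p; w=y, i.e. Rzy. By symmetry of the argument, Ryz.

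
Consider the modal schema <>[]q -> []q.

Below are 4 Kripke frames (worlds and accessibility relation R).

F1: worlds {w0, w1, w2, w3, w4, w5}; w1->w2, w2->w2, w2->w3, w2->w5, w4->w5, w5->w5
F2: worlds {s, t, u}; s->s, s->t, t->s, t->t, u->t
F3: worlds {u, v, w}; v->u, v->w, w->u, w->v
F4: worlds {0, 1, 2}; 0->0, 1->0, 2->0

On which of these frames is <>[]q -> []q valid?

The schema corresponds to the Euclidean property: forall x forall y forall z (Rxy & Rxz -> Ryz).
F1: fails — Rw2w5 and Rw2w2 but not Rw5w2.
F2: condition met.
F3: fails — Rvu and Rvu but not Ruu.
F4: condition met.
Valid on: F2, F4.

F2, F4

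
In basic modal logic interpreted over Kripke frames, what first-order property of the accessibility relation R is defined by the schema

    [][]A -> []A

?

This is the C4 axiom.
It corresponds to density: forall x forall y (Rxy -> exists z (Rxz & Rzy)).

density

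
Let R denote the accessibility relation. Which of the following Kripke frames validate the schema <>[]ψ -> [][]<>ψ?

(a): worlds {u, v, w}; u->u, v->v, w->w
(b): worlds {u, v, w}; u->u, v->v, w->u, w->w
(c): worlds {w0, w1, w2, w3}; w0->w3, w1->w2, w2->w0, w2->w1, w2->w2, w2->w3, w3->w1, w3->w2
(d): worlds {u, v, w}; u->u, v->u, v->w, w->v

(a), (b)

This is the axiom for a generalized confluence (Geach) condition; its first-order frame correspondent is forall x forall y forall z ((xRy & x R^2 z) -> exists w (yRw & zRw)).
(a): condition met.
(b): condition met.
(c): fails — w2Rw0, w2R²w1 but no w with w0Rw and w1Rw.
(d): fails — vRw, vR²u but no t with wRt and uRt.
Valid on: (a), (b).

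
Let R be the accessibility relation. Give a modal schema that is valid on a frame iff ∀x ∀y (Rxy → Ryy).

□(□p → p)

The condition is shift-reflexivity. The T□ schema □(□p → p) defines it.
Suppose □(□p→p) is valid. Take Rxy and set V(p)={w : Ryw}. Then at y, □p holds; since □(□p→p) at x, □p→p at y, so p at y, i.e. Ryy.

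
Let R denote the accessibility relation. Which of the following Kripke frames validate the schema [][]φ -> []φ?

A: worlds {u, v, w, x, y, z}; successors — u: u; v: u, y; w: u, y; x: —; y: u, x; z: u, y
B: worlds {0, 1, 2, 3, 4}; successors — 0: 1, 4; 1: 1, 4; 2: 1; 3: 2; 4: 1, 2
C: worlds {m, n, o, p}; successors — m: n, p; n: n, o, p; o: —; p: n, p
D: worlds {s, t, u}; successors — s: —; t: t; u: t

C, D

Frame correspondent (Sahlqvist): forall x forall y (Rxy -> exists z (Rxz & Rzy)) — i.e. density.
A: fails — Ryx but no t with Ryt and Rtx.
B: fails — R32 but no z with R3z and Rz2.
C: holds.
D: holds.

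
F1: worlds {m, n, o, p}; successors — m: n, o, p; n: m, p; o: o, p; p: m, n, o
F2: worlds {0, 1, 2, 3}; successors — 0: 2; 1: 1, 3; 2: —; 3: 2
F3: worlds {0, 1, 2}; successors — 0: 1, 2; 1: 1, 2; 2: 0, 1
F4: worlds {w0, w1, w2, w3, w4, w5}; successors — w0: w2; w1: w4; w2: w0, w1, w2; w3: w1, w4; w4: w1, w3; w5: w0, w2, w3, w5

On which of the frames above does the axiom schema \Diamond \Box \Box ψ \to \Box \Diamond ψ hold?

F1, F3

Frame correspondent (Sahlqvist): \forall x \forall y \forall z ((xRy \wedge xRz) \to \exists w (y R^2 w \wedge zRw)) — i.e. a generalized confluence (Geach) condition.
F1: ✓.
F2: fails — 0R2, 0R2 but no w with 2R²w and 2Rw.
F3: ✓.
F4: fails — w2Rw0, w2Rw1 but no w with w0R²w and w1Rw.
Valid on: F1, F3.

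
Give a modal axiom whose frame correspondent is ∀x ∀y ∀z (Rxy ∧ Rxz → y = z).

◇q → □q

The condition is partial functionality. The CD schema ◇q → □q defines it.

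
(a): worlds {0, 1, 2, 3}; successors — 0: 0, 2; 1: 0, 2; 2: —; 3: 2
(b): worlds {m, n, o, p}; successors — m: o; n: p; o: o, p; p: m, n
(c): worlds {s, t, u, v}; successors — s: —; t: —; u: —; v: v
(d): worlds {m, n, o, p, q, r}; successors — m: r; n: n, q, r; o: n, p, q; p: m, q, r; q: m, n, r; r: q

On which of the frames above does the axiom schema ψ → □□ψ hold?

Frame correspondent (Sahlqvist): ∀x ∀z (xR²z → ∃w (x = w ∧ z = w)) — i.e. a generalized confluence (Geach) condition.
(a): fails — 0R²2 but 0 ≠ 2.
(b): fails — mR²o but m ≠ o.
(c): condition met.
(d): fails — mR²q but m ≠ q.
Valid on: (c).

(c)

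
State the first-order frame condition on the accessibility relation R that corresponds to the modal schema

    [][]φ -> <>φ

forall x exists w (x R^2 w & xRw)

This is a Sahlqvist (Geach-type) schema ◇^0□^2φ → □^0◇^1φ.
Minimal-valuation argument: fix x; take any y with xR^0y and any z with xR^0z. Set V(φ) to the set of worlds R-reachable from y in exactly 2 steps. Then □^2φ holds at y, so the antecedent holds at x; validity forces ◇^1φ at z, giving a w with zR^1w and yR^2w.
First-order correspondent: forall x exists w (x R^2 w & xRw).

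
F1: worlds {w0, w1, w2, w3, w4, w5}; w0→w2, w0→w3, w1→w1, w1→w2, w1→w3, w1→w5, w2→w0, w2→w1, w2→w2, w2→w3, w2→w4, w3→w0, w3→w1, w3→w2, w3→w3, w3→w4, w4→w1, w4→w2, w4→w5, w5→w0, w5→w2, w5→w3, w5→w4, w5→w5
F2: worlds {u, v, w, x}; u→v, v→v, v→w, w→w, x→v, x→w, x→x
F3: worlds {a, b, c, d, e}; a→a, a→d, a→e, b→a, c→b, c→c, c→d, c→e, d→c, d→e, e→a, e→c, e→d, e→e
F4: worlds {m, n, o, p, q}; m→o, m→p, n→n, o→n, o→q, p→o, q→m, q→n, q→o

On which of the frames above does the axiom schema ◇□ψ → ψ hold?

The schema corresponds to symmetry: ∀x ∀y (Rxy → Ryx).
F1: fails — Rw1w5 but not Rw5w1.
F2: fails — Ruv but not Rvu.
F3: fails — Rba but not Rab.
F4: fails — Ron but not Rno.
Valid on no frame.

none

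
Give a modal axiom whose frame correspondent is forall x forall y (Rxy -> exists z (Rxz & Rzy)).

The condition is density. The C4 schema □□ψ → □ψ defines it.
Suppose □□ψ→□ψ is valid. Take Rxy and set V(ψ)={w : xR²w}. Then □□ψ at x, so □ψ at x, so ψ at y, i.e. ∃z(Rxz∧Rzy).

□□ψ → □ψ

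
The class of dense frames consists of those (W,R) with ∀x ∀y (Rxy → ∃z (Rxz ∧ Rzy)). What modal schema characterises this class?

□□s → □s

A defining formula is □□s → □s (the C4 axiom).
Suppose □□s→□s is valid. Take Rxy and set V(s)={w : xR²w}. Then □□s at x, so □s at x, so s at y, i.e. ∃z(Rxz∧Rzy).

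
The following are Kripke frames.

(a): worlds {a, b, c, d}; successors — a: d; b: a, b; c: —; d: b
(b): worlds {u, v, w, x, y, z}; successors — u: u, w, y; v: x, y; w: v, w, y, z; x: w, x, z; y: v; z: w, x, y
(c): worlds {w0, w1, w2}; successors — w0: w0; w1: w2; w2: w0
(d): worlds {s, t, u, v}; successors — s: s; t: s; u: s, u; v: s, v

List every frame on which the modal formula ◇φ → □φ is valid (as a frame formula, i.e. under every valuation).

(c)

The schema corresponds to partial functionality: ∀x ∀y ∀z (Rxy ∧ Rxz → y = z).
(a): fails — b sees both a and b.
(b): fails — u sees both u and w.
(c): satisfies the condition.
(d): fails — u sees both s and u.
Valid on: (c).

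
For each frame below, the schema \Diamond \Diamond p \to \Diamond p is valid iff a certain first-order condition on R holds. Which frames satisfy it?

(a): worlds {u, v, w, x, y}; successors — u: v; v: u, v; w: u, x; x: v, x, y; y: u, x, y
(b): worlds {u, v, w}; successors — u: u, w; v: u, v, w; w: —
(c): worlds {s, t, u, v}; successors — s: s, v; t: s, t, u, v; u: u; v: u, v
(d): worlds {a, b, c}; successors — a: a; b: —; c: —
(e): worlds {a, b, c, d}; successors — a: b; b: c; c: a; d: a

The schema corresponds to transitivity: \forall x \forall y \forall z (Rxy \wedge Ryz \to Rxz).
(a): fails — Ruv and Rvu but not Ruu.
(b): satisfies the condition.
(c): fails — Rsv and Rvu but not Rsu.
(d): satisfies the condition.
(e): fails — Rca and Rab but not Rcb.

(b), (d)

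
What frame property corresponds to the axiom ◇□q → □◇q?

convergence

Suppose ◇□q→□◇q is valid. Take Rxy, Rxz and set V(q)={w : Ryw}. Then □q at y so ◇□q at x, so □◇q at x, so ◇q at z, giving w with Rzw and Ryw.
The converse is a direct semantic check.
Frame condition: ∀x ∀y ∀z (Rxy ∧ Rxz → ∃w (Ryw ∧ Rzw)).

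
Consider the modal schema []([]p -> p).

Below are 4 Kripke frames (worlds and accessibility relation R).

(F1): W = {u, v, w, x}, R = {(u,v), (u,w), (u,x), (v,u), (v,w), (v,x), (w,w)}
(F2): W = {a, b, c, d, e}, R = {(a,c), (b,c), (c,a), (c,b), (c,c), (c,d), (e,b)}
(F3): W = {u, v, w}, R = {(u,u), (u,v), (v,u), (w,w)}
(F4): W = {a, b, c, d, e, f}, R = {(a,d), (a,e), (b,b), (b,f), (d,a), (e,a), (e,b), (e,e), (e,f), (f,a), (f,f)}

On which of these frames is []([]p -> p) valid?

none

The schema corresponds to shift-reflexivity: forall x forall y (Rxy -> Ryy).
(F1): fails — Ruv but not Rvv.
(F2): fails — Rcd but not Rdd.
(F3): fails — Ruv but not Rvv.
(F4): fails — Rea but not Raa.
Valid on no frame.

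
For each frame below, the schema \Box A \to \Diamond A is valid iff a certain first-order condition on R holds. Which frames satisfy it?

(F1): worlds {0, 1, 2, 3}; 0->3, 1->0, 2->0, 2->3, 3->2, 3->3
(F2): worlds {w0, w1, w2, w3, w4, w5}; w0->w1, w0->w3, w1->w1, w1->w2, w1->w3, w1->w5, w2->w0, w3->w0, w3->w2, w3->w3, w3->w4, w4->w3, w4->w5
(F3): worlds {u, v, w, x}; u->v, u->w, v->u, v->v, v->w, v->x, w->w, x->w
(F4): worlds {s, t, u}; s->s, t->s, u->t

Frame correspondent (Sahlqvist): \forall x \exists y Rxy — i.e. seriality.
(F1): condition met.
(F2): fails — world w5 has no successor.
(F3): condition met.
(F4): condition met.

(F1), (F3), (F4)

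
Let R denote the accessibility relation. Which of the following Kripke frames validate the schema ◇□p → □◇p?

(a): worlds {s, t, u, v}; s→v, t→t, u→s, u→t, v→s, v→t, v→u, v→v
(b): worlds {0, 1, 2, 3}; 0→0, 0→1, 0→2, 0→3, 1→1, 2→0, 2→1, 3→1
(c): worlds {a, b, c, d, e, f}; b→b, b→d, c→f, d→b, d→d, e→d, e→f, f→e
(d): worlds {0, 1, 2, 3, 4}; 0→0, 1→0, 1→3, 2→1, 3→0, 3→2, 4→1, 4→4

This is the axiom for convergence; its first-order frame correspondent is ∀x ∀y ∀z (Rxy ∧ Rxz → ∃w (Ryw ∧ Rzw)).
(a): fails — Rut and Rus but t and s have no common successor.
(b): holds.
(c): fails — Red and Ref but d and f have no common successor.
(d): fails — R32 and R30 but 2 and 0 have no common successor.

(b)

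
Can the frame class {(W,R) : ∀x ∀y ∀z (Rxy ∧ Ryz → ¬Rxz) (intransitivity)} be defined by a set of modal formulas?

Not definable by any modal formula

If a class were modally definable it would be closed under surjective bounded morphisms (Goldblatt–Thomason).
The 5-cycle (worlds w0,w1,w2,w3,w4 with w0→w1→w2→w3→w4→w0) is intransitive. Mapping every world to a single reflexive point • is a surjective bounded morphism; the reflexive point is not intransitive (R••∧R•• but R••).
Hence intransitivity is not modally definable.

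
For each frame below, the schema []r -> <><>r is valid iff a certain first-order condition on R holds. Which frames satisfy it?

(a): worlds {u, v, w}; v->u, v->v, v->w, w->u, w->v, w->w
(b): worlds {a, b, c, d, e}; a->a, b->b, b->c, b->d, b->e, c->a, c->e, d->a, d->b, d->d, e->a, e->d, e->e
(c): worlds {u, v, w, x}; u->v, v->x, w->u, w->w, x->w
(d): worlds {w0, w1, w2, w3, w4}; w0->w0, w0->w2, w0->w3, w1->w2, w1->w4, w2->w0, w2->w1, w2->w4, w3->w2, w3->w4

The schema corresponds to a generalized confluence (Geach) condition: forall x exists w (xRw & x R^2 w).
(a): fails — at u but no t with uRt and uR²t.
(b): condition met.
(c): fails — at u but no t with uRt and uR²t.
(d): fails — at w4 but no w with w4Rw and w4R²w.

(b)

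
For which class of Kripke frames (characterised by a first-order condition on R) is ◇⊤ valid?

◇⊤ holds at w iff w has a successor, so frame-validity of ◇⊤ is exactly seriality. Equivalently via □q → ◇q:
Suppose □q→◇q is valid. At any x set V(q)=W. Then □q at x, so ◇q at x, so x has a successor.
The converse is a direct semantic check.
Frame condition: ∀x ∃y Rxy.

seriality: ∀x ∃y Rxy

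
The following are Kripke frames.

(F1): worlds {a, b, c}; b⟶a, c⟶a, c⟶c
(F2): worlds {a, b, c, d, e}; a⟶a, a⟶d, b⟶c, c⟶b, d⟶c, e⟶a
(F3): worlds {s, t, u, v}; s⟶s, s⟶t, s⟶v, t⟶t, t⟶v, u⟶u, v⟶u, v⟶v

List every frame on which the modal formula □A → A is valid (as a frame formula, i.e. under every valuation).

(F3)

This is the axiom for reflexivity; its first-order frame correspondent is ∀x Rxx.
(F1): fails — world a does not see itself.
(F2): fails — world b does not see itself.
(F3): holds.
Valid on: (F3).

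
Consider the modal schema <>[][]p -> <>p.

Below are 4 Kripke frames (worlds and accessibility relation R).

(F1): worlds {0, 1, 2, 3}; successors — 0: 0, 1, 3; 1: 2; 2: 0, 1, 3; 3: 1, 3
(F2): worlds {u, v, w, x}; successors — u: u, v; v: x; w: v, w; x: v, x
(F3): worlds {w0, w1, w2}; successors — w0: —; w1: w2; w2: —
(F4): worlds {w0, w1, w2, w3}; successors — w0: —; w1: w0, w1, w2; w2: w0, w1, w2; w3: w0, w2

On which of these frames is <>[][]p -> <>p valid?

(F1), (F2)

This is the axiom for a generalized confluence (Geach) condition; its first-order frame correspondent is forall x forall y (xRy -> exists w (y R^2 w & xRw)).
(F1): ✓.
(F2): ✓.
(F3): fails — w1Rw2 but no w with w2R²w and w1Rw.
(F4): fails — w1Rw0 but no w with w0R²w and w1Rw.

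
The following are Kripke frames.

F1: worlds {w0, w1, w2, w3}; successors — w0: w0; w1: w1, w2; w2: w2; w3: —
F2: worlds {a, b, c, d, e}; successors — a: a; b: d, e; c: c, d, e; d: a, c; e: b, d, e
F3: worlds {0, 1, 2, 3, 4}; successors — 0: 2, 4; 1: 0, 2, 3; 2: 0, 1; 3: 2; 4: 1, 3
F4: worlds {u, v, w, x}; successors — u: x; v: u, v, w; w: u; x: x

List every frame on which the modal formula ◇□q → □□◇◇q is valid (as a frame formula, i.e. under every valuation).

F1

This is the axiom for a generalized confluence (Geach) condition; its first-order frame correspondent is ∀x ∀y ∀z ((xRy ∧ xR²z) → ∃w (yRw ∧ zR²w)).
F1: satisfies the condition.
F2: fails — bRe, bR²a but no w with eRw and aR²w.
F3: fails — 1R0, 1R²0 but no w with 0Rw and 0R²w.
F4: fails — vRv, vR²u but no t with vRt and uR²t.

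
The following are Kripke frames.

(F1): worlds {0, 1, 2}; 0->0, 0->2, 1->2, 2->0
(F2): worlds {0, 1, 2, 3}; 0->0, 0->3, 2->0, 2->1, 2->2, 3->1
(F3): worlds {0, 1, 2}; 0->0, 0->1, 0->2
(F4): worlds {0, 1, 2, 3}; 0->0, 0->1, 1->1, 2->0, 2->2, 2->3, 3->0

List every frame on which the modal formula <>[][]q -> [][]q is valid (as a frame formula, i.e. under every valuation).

(F1)

Frame correspondent (Sahlqvist): forall x forall y forall z ((xRy & x R^2 z) -> exists w (y R^2 w & z = w)) — i.e. a generalized confluence (Geach) condition.
(F1): holds.
(F2): fails — 0R3, 0R²0 but no w with 3R²w and 0=w.
(F3): fails — 0R1, 0R²0 but no w with 1R²w and 0=w.
(F4): fails — 0R1, 0R²0 but no w with 1R²w and 0=w.
Valid on: (F1).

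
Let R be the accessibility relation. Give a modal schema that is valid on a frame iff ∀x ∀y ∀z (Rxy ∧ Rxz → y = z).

A defining formula is ◇ψ → □ψ (the CD axiom).

◇ψ → □ψ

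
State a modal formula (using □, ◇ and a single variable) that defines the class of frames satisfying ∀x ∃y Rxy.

The condition is seriality. The D schema □ψ → ◇ψ defines it.
Suppose □ψ→◇ψ is valid. At any x set V(ψ)=W. Then □ψ at x, so ◇ψ at x, so x has a successor.

□ψ → ◇ψ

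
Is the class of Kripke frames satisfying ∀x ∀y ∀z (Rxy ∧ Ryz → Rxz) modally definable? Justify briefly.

Yes — defined by □r → □□r

This is a Sahlqvist condition; the 4 axiom □r → □□r defines it.
Suppose □r→□□r is valid. Take Rxy, Ryz and set V(r)={w : Rxw}. Then □r at x, so □□r at x, so □r at y, so r at z, i.e. Rxz.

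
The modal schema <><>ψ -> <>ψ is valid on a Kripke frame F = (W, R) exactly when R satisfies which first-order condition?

Replacing ψ by ¬ψ and contraposing gives the equivalent schema □ψ → □□ψ.
Suppose □ψ→□□ψ is valid. Take Rxy, Ryz and set V(ψ)={w : Rxw}. Then □ψ at x, so □□ψ at x, so □ψ at y, so ψ at z, i.e. Rxz.

transitivity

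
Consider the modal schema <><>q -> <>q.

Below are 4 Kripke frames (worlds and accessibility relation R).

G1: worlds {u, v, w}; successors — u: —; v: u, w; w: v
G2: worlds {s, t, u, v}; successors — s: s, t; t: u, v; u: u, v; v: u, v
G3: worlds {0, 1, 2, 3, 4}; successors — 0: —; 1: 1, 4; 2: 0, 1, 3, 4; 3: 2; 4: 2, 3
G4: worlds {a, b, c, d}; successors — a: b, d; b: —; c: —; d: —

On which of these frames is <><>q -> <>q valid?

G4

The schema corresponds to transitivity: forall x forall y forall z (Rxy & Ryz -> Rxz).
G1: fails — Rwv and Rvu but not Rwu.
G2: fails — Rst and Rtv but not Rsv.
G3: fails — R32 and R23 but not R33.
G4: holds.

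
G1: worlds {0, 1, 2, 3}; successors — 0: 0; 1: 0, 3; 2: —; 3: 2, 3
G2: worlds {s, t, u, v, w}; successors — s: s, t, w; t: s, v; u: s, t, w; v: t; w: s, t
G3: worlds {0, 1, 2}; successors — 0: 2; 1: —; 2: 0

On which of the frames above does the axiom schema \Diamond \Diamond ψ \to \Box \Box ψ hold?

The schema corresponds to a generalized confluence (Geach) condition: \forall x \forall y \forall z ((x R^2 y \wedge x R^2 z) \to \exists w (y = w \wedge z = w)).
G1: fails — 1R²0, 1R²2 but 0 ≠ 2.
G2: fails — sR²s, sR²t but s ≠ t.
G3: ✓.

G3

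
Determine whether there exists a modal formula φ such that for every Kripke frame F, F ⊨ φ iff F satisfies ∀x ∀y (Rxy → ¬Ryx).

Modal frame validity is preserved under surjective bounded morphisms.
The 3-cycle (worlds a,b,c with a→b→c→a) is asymmetric. Mapping every world to a single reflexive point • is a surjective bounded morphism, and the reflexive point is not asymmetric (R•• but asymmetry requires ¬R••).
Hence asymmetry is not modally definable.

Not modally definable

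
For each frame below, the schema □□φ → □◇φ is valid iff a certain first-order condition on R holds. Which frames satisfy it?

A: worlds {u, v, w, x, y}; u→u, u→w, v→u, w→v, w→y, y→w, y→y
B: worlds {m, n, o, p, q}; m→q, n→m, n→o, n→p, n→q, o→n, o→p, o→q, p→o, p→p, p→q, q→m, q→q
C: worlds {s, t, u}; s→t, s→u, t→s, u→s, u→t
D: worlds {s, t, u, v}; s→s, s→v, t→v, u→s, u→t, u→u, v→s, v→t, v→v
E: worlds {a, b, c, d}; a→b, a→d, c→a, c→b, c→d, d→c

A, B, C, D

The schema corresponds to a generalized confluence (Geach) condition: ∀x ∀z (xRz → ∃w (xR²w ∧ zRw)).
A: condition met.
B: condition met.
C: condition met.
D: condition met.
E: fails — aRb but no w with aR²w and bRw.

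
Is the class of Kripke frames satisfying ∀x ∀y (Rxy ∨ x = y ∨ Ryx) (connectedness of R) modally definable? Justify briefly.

Any modally definable frame class is closed under disjoint unions.
Take 3 disjoint single-world reflexive frames: each is trivially connected, but their disjoint union has 3 worlds with no edge between distinct components, so it is not connected.
Hence connectedness of R is not modally definable.

No — not modally definable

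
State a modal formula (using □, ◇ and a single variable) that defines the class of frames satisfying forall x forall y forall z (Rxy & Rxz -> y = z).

The condition is partial functionality. The CD schema ◇r → □r defines it.
Suppose ◇r→□r is valid. Take Rxy, Rxz and set V(r)={y}. Then ◇r at x, so □r at x, so r at z, i.e. z=y.

◇r → □r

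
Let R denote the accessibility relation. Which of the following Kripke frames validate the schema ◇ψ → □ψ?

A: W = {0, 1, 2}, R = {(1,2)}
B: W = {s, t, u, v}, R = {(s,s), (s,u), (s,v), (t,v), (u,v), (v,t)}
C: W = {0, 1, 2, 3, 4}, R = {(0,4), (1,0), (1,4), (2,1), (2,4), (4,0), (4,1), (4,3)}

Frame correspondent (Sahlqvist): ∀x ∀y ∀z (Rxy ∧ Rxz → y = z) — i.e. partial functionality.
A: satisfies the condition.
B: fails — s sees both s and u.
C: fails — 1 sees both 0 and 4.

A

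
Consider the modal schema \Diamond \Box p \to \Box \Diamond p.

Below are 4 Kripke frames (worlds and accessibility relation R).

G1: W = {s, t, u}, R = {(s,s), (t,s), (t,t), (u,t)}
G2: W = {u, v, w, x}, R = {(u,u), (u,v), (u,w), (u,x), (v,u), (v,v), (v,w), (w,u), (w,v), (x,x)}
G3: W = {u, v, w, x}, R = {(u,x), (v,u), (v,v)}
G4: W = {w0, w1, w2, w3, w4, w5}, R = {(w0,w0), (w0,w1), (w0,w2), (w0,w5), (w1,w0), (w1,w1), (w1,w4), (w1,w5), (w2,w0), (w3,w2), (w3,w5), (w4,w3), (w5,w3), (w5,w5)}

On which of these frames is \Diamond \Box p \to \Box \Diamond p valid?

Frame correspondent (Sahlqvist): \forall x \forall y \forall z (Rxy \wedge Rxz \to \exists w (Ryw \wedge Rzw)) — i.e. convergence.
G1: holds.
G2: fails — Ruv and Rux but v and x have no common successor.
G3: fails — Rux and Rux but x and x have no common successor.
G4: fails — Rw0w5 and Rw0w2 but w5 and w2 have no common successor.

G1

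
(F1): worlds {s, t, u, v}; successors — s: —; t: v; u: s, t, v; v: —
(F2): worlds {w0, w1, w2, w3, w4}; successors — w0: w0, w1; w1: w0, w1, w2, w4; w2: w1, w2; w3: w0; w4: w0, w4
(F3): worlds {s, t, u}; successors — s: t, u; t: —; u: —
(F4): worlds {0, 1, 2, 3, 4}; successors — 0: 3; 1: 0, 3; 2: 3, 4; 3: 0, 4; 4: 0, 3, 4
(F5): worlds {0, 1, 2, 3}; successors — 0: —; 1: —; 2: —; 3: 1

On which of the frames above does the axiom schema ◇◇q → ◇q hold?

(F1), (F3), (F5)

This is the axiom for transitivity; its first-order frame correspondent is ∀x ∀y ∀z (Rxy ∧ Ryz → Rxz).
(F1): satisfies the condition.
(F2): fails — Rw3w0 and Rw0w1 but not Rw3w1.
(F3): satisfies the condition.
(F4): fails — R34 and R43 but not R33.
(F5): satisfies the condition.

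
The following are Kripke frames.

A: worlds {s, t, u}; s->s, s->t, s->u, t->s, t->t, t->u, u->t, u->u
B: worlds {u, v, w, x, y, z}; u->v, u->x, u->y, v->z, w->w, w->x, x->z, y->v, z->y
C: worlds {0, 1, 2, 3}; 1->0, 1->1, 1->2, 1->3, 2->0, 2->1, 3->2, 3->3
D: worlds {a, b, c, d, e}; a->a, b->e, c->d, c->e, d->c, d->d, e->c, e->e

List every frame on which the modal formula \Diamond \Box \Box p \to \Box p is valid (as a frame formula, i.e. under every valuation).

A, D

Frame correspondent (Sahlqvist): \forall x \forall y \forall z ((xRy \wedge xRz) \to \exists w (y R^2 w \wedge z = w)) — i.e. a generalized confluence (Geach) condition.
A: satisfies the condition.
B: fails — uRv, uRv but no t with vR²t and v=t.
C: fails — 1R0, 1R0 but no w with 0R²w and 0=w.
D: satisfies the condition.
Valid on: A, D.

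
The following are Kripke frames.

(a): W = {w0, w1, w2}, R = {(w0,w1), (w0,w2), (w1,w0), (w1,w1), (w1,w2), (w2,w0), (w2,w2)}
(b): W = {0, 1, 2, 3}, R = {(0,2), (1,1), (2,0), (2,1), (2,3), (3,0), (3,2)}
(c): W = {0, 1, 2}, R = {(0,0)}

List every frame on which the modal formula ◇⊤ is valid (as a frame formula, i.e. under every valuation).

(a), (b)

The schema corresponds to seriality: ∀x ∃y Rxy.
(a): holds.
(b): holds.
(c): fails — world 1 has no successor.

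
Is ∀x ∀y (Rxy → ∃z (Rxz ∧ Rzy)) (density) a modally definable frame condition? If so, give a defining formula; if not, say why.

Yes, by □□r → □r

This is a Sahlqvist condition; the C4 axiom □□r → □r defines it.
Suppose □□r→□r is valid. Take Rxy and set V(r)={w : xR²w}. Then □□r at x, so □r at x, so r at y, i.e. ∃z(Rxz∧Rzy).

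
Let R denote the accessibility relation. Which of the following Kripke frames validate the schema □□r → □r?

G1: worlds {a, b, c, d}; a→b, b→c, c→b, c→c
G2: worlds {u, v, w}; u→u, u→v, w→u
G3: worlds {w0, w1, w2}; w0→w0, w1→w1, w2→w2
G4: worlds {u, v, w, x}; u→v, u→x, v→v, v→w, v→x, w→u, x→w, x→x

The schema corresponds to density: ∀x ∀y (Rxy → ∃z (Rxz ∧ Rzy)).
G1: fails — Rab but no z with Raz and Rzb.
G2: condition met.
G3: condition met.
G4: fails — Rwu but no z with Rwz and Rzu.

G2, G3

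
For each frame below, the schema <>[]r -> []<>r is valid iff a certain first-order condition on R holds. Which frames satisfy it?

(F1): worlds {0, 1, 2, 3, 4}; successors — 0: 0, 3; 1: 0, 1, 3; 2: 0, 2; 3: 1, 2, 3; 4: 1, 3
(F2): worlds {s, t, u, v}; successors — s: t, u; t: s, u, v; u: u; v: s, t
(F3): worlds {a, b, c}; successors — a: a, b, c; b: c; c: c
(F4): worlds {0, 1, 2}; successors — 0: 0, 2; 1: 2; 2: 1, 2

(F1), (F3), (F4)

Frame correspondent (Sahlqvist): forall x forall y forall z (Rxy & Rxz -> exists w (Ryw & Rzw)) — i.e. convergence.
(F1): condition met.
(F2): fails — Rtv and Rtu but v and u have no common successor.
(F3): condition met.
(F4): condition met.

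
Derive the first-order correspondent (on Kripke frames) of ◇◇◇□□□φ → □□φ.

This is a Sahlqvist (Geach-type) schema ◇^3□^3φ → □^2◇^0φ.
First-order correspondent: ∀x ∀y ∀z ((xR³y ∧ xR²z) → ∃w (yR³w ∧ z = w)).

∀x ∀y ∀z ((xR³y ∧ xR²z) → ∃w (yR³w ∧ z = w))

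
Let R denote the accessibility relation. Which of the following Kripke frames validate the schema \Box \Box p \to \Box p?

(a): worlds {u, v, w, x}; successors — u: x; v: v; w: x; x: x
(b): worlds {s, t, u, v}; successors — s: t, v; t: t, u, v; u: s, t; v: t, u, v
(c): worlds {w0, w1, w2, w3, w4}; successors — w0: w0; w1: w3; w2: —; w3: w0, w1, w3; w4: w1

Frame correspondent (Sahlqvist): \forall x \forall y (Rxy \to \exists z (Rxz \wedge Rzy)) — i.e. density.
(a): satisfies the condition.
(b): fails — Rus but no z with Ruz and Rzs.
(c): fails — Rw4w1 but no z with Rw4z and Rzw1.
Valid on: (a).

(a)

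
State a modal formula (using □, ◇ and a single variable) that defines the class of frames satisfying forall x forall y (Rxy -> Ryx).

This is symmetry; the standard corresponding axiom is B: p → □◇p.

p → □◇p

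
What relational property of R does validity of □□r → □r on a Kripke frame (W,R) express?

Suppose □□r→□r is valid. Take Rxy and set V(r)={w : xR²w}. Then □□r at x, so □r at x, so r at y, i.e. ∃z(Rxz∧Rzy).
The converse is a direct semantic check.
So the correspondent is density.

Density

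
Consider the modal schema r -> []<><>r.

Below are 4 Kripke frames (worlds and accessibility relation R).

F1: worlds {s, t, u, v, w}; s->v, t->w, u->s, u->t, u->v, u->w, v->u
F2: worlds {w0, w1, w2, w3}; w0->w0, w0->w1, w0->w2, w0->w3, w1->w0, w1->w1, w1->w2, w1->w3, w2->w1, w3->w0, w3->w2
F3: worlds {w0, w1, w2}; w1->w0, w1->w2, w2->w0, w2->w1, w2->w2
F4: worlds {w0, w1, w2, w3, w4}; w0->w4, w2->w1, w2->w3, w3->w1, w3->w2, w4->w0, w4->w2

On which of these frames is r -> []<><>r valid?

F2

Frame correspondent (Sahlqvist): forall x forall z (xRz -> exists w (x = w & z R^2 w)) — i.e. a generalized confluence (Geach) condition.
F1: fails — tRw but no w* with t=w* and wR²w*.
F2: satisfies the condition.
F3: fails — w1Rw0 but no w with w1=w and w0R²w.
F4: fails — w0Rw4 but no w with w0=w and w4R²w.
Valid on: F2.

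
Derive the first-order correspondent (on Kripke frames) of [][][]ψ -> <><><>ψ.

This is a Sahlqvist (Geach-type) schema ◇^0□^3ψ → □^0◇^3ψ.
First-order correspondent: forall x exists w (x R^3 w & x R^3 w).

forall x exists w (x R^3 w & x R^3 w)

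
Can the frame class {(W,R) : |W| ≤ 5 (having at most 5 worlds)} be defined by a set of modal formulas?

Not modally definable

Modal frame validity is preserved under disjoint unions.
Any modal formula valid on each of 6 disjoint one-world frames is valid on their disjoint union (validity is preserved under disjoint unions). Each one-world frame has |W|=1≤5, but the union has |W|=6.
Hence having at most 5 worlds is not modally definable.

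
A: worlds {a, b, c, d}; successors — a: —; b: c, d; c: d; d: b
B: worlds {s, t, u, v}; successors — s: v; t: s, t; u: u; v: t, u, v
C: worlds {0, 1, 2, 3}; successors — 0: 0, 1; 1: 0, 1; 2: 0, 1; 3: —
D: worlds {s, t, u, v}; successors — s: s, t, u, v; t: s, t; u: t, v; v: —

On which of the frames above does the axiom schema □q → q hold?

none

Frame correspondent (Sahlqvist): ∀x Rxx — i.e. reflexivity.
A: fails — world a does not see itself.
B: fails — world s does not see itself.
C: fails — world 2 does not see itself.
D: fails — world u does not see itself.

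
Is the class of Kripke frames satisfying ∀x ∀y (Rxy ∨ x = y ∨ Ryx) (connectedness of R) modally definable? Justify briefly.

Modal frame validity is preserved under disjoint unions.
Take 4 disjoint single-world reflexive frames: each is trivially connected, but their disjoint union has 4 worlds with no edge between distinct components, so it is not connected.
So the class is not modally definable.

Not modally definable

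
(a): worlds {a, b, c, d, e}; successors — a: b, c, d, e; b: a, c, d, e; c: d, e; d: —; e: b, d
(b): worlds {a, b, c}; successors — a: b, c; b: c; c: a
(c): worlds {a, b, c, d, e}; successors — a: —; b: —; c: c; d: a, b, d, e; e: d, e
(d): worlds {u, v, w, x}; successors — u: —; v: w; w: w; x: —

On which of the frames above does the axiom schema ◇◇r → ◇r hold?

(d)

Frame correspondent (Sahlqvist): ∀x ∀y ∀z (Rxy ∧ Ryz → Rxz) — i.e. transitivity.
(a): fails — Reb and Rbc but not Rec.
(b): fails — Rac and Rca but not Raa.
(c): fails — Red and Rdb but not Reb.
(d): ✓.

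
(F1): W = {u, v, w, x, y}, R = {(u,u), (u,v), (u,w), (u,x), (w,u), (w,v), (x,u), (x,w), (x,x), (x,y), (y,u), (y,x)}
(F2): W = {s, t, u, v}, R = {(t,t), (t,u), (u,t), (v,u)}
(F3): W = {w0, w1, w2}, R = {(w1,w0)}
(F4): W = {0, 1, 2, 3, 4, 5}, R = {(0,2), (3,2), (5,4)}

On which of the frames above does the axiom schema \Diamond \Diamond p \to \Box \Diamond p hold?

(F3), (F4)

This is the axiom for a generalized confluence (Geach) condition; its first-order frame correspondent is \forall x \forall y \forall z ((x R^2 y \wedge xRz) \to \exists w (y = w \wedge zRw)).
(F1): fails — uR²u, uRv but no t with u=t and vRt.
(F2): fails — tR²u, tRu but no w with u=w and uRw.
(F3): condition met.
(F4): condition met.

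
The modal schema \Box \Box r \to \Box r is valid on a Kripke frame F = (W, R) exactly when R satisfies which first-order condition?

This is the C4 axiom.
Its frame correspondent is density — \forall x \forall y (Rxy \to \exists z (Rxz \wedge Rzy)).

density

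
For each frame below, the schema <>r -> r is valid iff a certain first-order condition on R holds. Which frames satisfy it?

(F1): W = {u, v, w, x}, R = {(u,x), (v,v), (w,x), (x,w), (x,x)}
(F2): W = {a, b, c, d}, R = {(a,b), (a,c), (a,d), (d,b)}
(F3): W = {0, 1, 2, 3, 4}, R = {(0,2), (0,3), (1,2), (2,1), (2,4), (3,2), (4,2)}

Frame correspondent (Sahlqvist): forall x forall y (xRy -> exists w (y = w & x = w)) — i.e. a generalized confluence (Geach) condition.
(F1): fails — uRx but x ≠ u.
(F2): fails — aRb but b ≠ a.
(F3): fails — 0R2 but 2 ≠ 0.
Valid on no frame.

none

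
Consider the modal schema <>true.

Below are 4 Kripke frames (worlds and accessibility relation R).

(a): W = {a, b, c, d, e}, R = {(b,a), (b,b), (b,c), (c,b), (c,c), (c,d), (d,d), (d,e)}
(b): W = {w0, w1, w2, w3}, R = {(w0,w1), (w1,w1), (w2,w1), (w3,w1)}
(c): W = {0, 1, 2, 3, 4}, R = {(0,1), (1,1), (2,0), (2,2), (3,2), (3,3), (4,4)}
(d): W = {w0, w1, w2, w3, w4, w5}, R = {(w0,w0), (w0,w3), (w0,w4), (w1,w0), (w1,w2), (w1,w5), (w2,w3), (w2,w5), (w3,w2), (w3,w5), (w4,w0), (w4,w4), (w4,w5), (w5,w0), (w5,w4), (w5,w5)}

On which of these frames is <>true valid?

Frame correspondent (Sahlqvist): forall x exists y Rxy — i.e. seriality.
(a): fails — world a has no successor.
(b): satisfies the condition.
(c): satisfies the condition.
(d): satisfies the condition.
Valid on: (b), (c), (d).

(b), (c), (d)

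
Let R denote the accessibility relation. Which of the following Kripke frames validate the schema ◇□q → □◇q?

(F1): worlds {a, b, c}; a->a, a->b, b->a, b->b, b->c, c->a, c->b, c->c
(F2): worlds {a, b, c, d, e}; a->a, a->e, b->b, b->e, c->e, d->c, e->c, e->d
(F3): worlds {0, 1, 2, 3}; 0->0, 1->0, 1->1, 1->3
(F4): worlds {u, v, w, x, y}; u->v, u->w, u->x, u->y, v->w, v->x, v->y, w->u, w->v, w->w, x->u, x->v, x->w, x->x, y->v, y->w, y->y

(F1), (F4)

The schema corresponds to convergence: ∀x ∀y ∀z (Rxy ∧ Rxz → ∃w (Ryw ∧ Rzw)).
(F1): condition met.
(F2): fails — Rae and Raa but e and a have no common successor.
(F3): fails — R10 and R13 but 0 and 3 have no common successor.
(F4): condition met.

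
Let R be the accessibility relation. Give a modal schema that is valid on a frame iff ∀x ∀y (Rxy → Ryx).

q → □◇q

The condition is symmetry. The B schema q → □◇q defines it.
Suppose q→□◇q is valid. Take Rxy and set V(q)={x}. Then q at x, so □◇q at x, so ◇q at y, so some z with Ryz has q; z=x, i.e. Ryx.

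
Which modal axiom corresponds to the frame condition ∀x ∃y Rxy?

□p → ◇p

A defining formula is □p → ◇p (the D axiom).
Suppose □p→◇p is valid. At any x set V(p)=W. Then □p at x, so ◇p at x, so x has a successor.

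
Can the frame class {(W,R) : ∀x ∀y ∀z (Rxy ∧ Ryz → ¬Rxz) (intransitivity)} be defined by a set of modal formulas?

If a class were modally definable it would be closed under surjective bounded morphisms (Goldblatt–Thomason).
The 3-cycle (worlds a,b,c with a→b→c→a) is intransitive. Mapping every world to a single reflexive point • is a surjective bounded morphism; the reflexive point is not intransitive (R••∧R•• but R••).
Hence intransitivity is not modally definable.

Not definable by any modal formula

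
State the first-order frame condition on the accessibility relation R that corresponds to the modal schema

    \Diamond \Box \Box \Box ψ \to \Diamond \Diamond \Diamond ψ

\forall x \forall y (xRy \to \exists w (y R^3 w \wedge x R^3 w))

This is a Sahlqvist (Geach-type) schema ◇^1□^3ψ → □^0◇^3ψ.
First-order correspondent: \forall x \forall y (xRy \to \exists w (y R^3 w \wedge x R^3 w)).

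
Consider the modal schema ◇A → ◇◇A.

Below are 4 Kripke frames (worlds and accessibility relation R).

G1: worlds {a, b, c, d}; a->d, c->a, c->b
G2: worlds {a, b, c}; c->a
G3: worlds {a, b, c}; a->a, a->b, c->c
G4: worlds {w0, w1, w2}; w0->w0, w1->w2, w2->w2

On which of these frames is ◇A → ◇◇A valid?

Frame correspondent (Sahlqvist): ∀x ∀y (xRy → ∃w (y = w ∧ xR²w)) — i.e. a generalized confluence (Geach) condition.
G1: fails — aRd but no w with d=w and aR²w.
G2: fails — cRa but no w with a=w and cR²w.
G3: ✓.
G4: ✓.

G3, G4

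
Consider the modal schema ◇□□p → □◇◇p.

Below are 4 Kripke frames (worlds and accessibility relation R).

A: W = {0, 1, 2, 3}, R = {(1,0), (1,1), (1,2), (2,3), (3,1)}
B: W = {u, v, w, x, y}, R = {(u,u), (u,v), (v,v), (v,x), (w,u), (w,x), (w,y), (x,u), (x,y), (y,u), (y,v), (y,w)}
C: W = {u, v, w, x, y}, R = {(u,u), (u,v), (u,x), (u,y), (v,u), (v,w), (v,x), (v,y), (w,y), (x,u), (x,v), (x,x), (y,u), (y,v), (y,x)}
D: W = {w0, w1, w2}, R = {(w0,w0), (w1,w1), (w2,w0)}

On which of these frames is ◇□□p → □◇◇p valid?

B, C, D

The schema corresponds to a generalized confluence (Geach) condition: ∀x ∀y ∀z ((xRy ∧ xRz) → ∃w (yR²w ∧ zR²w)).
A: fails — 1R0, 1R0 but no w with 0R²w and 0R²w.
B: ✓.
C: ✓.
D: ✓.
Valid on: B, C, D.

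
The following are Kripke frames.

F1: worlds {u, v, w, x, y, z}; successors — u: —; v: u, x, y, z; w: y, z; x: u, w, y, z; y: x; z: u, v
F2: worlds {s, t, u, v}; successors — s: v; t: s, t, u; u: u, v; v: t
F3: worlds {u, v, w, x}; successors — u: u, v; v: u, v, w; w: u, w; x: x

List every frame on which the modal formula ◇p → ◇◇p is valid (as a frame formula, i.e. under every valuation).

F3

This is the axiom for a generalized confluence (Geach) condition; its first-order frame correspondent is ∀x ∀y (xRy → ∃w (y = w ∧ xR²w)).
F1: fails — wRy but no t with y=t and wR²t.
F2: fails — sRv but no w with v=w and sR²w.
F3: holds.
Valid on: F3.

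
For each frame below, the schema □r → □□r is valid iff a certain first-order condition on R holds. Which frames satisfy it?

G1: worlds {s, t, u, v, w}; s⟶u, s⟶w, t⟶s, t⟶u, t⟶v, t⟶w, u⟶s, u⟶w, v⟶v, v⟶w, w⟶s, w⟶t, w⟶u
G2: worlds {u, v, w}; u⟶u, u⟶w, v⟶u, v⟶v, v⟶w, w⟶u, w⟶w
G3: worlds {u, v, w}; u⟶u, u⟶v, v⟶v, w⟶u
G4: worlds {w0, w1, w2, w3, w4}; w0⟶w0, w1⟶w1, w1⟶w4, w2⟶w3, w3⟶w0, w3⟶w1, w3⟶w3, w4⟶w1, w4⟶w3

G2

The schema corresponds to transitivity: ∀x ∀y ∀z (Rxy ∧ Ryz → Rxz).
G1: fails — Rwt and Rtv but not Rwv.
G2: holds.
G3: fails — Rwu and Ruv but not Rwv.
G4: fails — Rw3w1 and Rw1w4 but not Rw3w4.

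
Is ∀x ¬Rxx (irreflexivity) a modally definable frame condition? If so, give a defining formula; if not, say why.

Not definable by any modal formula

If a class were modally definable it would be closed under surjective bounded morphisms (Goldblatt–Thomason).
The 4-cycle (worlds s,t,u,v with s→t→u→v→s) is irreflexive, and the map sending every world to a single reflexive point • is a surjective bounded morphism (forth: every edge maps to (•,•); back: every world has a successor). So any modal formula valid on the 4-cycle is also valid on the reflexive point, which is not irreflexive.
Hence irreflexivity is not modally definable.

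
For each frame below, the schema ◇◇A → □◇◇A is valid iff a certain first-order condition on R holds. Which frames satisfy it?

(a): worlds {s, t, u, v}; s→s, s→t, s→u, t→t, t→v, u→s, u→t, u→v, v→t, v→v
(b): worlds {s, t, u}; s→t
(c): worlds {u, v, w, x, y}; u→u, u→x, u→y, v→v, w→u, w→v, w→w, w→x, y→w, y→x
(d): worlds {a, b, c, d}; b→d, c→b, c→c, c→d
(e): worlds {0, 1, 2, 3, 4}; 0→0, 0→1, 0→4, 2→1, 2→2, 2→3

Frame correspondent (Sahlqvist): ∀x ∀y ∀z ((xR²y ∧ xRz) → ∃w (y = w ∧ zR²w)) — i.e. a generalized confluence (Geach) condition.
(a): fails — sR²s, sRt but no w with s=w and tR²w.
(b): ✓.
(c): fails — uR²u, uRx but no t with u=t and xR²t.
(d): fails — cR²b, cRb but no w with b=w and bR²w.
(e): fails — 0R²0, 0R1 but no w with 0=w and 1R²w.

(b)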